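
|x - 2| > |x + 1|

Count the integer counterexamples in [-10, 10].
Counterexamples in [-10, 10]: {1, 2, 3, 4, 5, 6, 7, 8, 9, 10}.

Counting them gives 10 values.

Answer: 10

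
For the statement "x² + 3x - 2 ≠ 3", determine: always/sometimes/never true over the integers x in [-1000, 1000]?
Track d = LHS − RHS over the integers in [-1000, 1000]. Equality would need d = 0, but d changes sign only between consecutive integers, jumping over 0:
x = -5: LHS = (-5)² + 3·(-5) - 2 = 8; 8 ≠ 3 — holds  (d = 5)
x = -4: LHS = (-4)² + 3·(-4) - 2 = 2; 2 ≠ 3 — holds  (d = -1)
x = 1: LHS = 1² + 3·1 - 2 = 2; 2 ≠ 3 — holds  (d = -1)
x = 2: LHS = 2² + 3·2 - 2 = 8; 8 ≠ 3 — holds  (d = 5)
Away from these crossings d keeps a constant sign, and checking every integer in [-1000, 1000] confirms d ≠ 0 throughout. Hence the two sides are never equal, so the relation holds for every integer in [-1000, 1000].

No counterexample exists.

Answer: Always true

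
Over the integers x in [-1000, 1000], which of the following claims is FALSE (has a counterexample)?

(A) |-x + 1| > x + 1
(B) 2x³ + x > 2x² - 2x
(A) x = 0: LHS = |-0 + 1| = |1| = 1, RHS = 0 + 1 = 1; 1 > 1 — FAILS
(B) x = 0: LHS = 2·0³ + 0 = 0, RHS = 2·0² - 2·0 = 0; 0 > 0 — FAILS

Answer: Both A and B are false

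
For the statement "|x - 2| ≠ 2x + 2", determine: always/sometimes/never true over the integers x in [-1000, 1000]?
Holds at x = 1: LHS = |1 - 2| = |-1| = 1, RHS = 2·1 + 2 = 4; 1 ≠ 4 — holds
Fails at x = 0: LHS = |0 - 2| = |-2| = 2, RHS = 2·0 + 2 = 2; 2 ≠ 2 — FAILS
It is satisfied by some integers in the range but not all.

Answer: Sometimes true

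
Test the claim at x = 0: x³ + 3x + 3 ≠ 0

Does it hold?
x = 0: LHS = 0³ + 3·0 + 3 = 3; 3 ≠ 0 — holds

The relation is satisfied at x = 0.

Answer: Yes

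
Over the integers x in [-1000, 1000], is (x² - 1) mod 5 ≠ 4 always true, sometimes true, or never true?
Holds at x = 1: LHS = (1² - 1) mod 5 = 0 mod 5 = 0; 0 ≠ 4 — holds
Fails at x = 0: LHS = (0² - 1) mod 5 = (-1) mod 5 = 4; 4 ≠ 4 — FAILS
It is satisfied by some integers in the range but not all.

Answer: Sometimes true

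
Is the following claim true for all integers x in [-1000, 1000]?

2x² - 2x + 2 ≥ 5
The claim fails at x = 0:
x = 0: LHS = 2·0² - 2·0 + 2 = 2; 2 ≥ 5 — FAILS

Because a single integer refutes it, the statement is false.

Answer: False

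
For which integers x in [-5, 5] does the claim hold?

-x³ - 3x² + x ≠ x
Holds for: {-5, -4, -2, -1, 1, 2, 3, 4, 5}
Fails for: {-3, 0}

Answer: {-5, -4, -2, -1, 1, 2, 3, 4, 5}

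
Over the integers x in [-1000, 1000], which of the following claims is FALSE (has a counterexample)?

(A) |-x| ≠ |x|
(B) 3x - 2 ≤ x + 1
(A) x = 0: LHS = |-0| = |0| = 0, RHS = |0| = 0; 0 ≠ 0 — FAILS
(B) x = 2: LHS = 3·2 - 2 = 4, RHS = 2 + 1 = 3; 4 ≤ 3 — FAILS

Answer: Both A and B are false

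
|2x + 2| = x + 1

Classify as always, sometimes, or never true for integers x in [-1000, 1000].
Holds at x = -1: LHS = |2·(-1) + 2| = |0| = 0, RHS = (-1) + 1 = 0; 0 = 0 — holds
Fails at x = 0: LHS = |2·0 + 2| = |2| = 2, RHS = 0 + 1 = 1; 2 = 1 — FAILS
It is satisfied by some integers in the range but not all.

Answer: Sometimes true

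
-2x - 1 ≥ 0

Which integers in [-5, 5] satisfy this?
Holds for: {-5, -4, -3, -2, -1}
Fails for: {0, 1, 2, 3, 4, 5}

Answer: {-5, -4, -3, -2, -1}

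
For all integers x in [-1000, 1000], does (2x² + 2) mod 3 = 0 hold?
The claim fails at x = 0:
x = 0: LHS = (2·0² + 2) mod 3 = 2 mod 3 = 2; 2 = 0 — FAILS

Because a single integer refutes it, the statement is false.

Answer: False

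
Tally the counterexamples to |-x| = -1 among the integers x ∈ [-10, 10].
Counterexamples in [-10, 10]: {-10, -9, -8, -7, -6, -5, -4, -3, -2, -1, 0, 1, 2, 3, 4, 5, 6, 7, 8, 9, 10}.

Counting them gives 21 values.

Answer: 21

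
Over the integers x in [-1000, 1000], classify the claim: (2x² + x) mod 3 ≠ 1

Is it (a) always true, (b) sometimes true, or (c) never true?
Holds at x = 0: LHS = (2·0² + 0) mod 3 = 0 mod 3 = 0; 0 ≠ 1 — holds
Fails at x = -1: LHS = (2·(-1)² + (-1)) mod 3 = 1 mod 3 = 1; 1 ≠ 1 — FAILS
It is satisfied by some integers in the range but not all.

Answer: Sometimes true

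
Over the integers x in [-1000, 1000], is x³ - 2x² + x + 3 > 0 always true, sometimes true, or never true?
Holds at x = 0: LHS = 0³ - 2·0² + 0 + 3 = 3; 3 > 0 — holds
Fails at x = -1: LHS = (-1)³ - 2·(-1)² + (-1) + 3 = -1; -1 > 0 — FAILS
It is satisfied by some integers in the range but not all.

Answer: Sometimes true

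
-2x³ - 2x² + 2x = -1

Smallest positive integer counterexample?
Testing positive integers:
x = 1: LHS = -2·1³ - 2·1² + 2·1 = -2; -2 = -1 — FAILS  ← smallest positive counterexample

Answer: x = 1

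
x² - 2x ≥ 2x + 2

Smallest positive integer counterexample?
Testing positive integers:
x = 1: LHS = 1² - 2·1 = -1, RHS = 2·1 + 2 = 4; -1 ≥ 4 — FAILS  ← smallest positive counterexample

Answer: x = 1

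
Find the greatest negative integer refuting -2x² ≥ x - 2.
Testing negative integers from -1 downward:
x = -1: LHS = -2·(-1)² = -2, RHS = (-1) - 2 = -3; -2 ≥ -3 — holds
x = -2: LHS = -2·(-2)² = -8, RHS = (-2) - 2 = -4; -8 ≥ -4 — FAILS  ← closest negative counterexample to 0

Answer: x = -2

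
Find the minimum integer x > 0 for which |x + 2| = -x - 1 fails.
Testing positive integers:
x = 1: LHS = |1 + 2| = |3| = 3, RHS = -1 - 1 = -2; 3 = -2 — FAILS  ← smallest positive counterexample

Answer: x = 1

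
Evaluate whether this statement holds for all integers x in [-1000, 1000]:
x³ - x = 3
The claim fails at x = 0:
x = 0: LHS = 0³ - 0 = 0; 0 = 3 — FAILS

Because a single integer refutes it, the statement is false.

Answer: False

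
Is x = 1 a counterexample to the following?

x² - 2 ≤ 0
Substitute x = 1 into the relation:
x = 1: LHS = 1² - 2 = -1; -1 ≤ 0 — holds

The claim holds here, so x = 1 is not a counterexample. (A counterexample exists elsewhere, e.g. x = 2.)

Answer: No, x = 1 is not a counterexample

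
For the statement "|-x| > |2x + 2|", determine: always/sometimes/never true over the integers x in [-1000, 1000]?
Holds at x = -1: LHS = |-(-1)| = |1| = 1, RHS = |2·(-1) + 2| = |0| = 0; 1 > 0 — holds
Fails at x = 0: LHS = |-0| = |0| = 0, RHS = |2·0 + 2| = |2| = 2; 0 > 2 — FAILS
It is satisfied by some integers in the range but not all.

Answer: Sometimes true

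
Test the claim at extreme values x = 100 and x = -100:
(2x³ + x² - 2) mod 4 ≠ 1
x = 100: LHS = (2·100³ + 100² - 2) mod 4 = 2009998 mod 4 = 2; 2 ≠ 1 — holds
x = -100: LHS = (2·(-100)³ + (-100)² - 2) mod 4 = (-1990002) mod 4 = 2; 2 ≠ 1 — holds

Answer: Yes, holds for both x = 100 and x = -100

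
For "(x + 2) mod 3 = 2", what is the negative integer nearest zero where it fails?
Testing negative integers from -1 downward:
x = -1: LHS = ((-1) + 2) mod 3 = 1 mod 3 = 1; 1 = 2 — FAILS  ← closest negative counterexample to 0

Answer: x = -1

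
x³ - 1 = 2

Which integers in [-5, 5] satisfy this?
Track d = LHS − RHS over the integers in [-5, 5]. Equality would need d = 0, but d changes sign only between consecutive integers, jumping over 0:
x = 1: LHS = 1³ - 1 = 0; 0 = 2 — FAILS  (d = -2)
x = 2: LHS = 2³ - 1 = 7; 7 = 2 — FAILS  (d = 5)
Away from these crossings d keeps a constant sign, and checking every integer in [-5, 5] confirms d ≠ 0 throughout. Hence the two sides are never equal, so the claimed relation (=) fails for every integer in [-5, 5].

Answer: None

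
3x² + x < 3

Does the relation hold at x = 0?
x = 0: LHS = 3·0² + 0 = 0; 0 < 3 — holds

The relation is satisfied at x = 0.

Answer: Yes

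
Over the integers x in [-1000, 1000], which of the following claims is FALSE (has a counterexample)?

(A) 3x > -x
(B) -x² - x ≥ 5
(A) x = 0: LHS = 3·0 = 0, RHS = -0 = 0; 0 > 0 — FAILS
(B) x = 0: LHS = -0² - 0 = 0; 0 ≥ 5 — FAILS

Answer: Both A and B are false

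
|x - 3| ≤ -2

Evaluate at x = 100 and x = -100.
x = 100: LHS = |100 - 3| = |97| = 97; 97 ≤ -2 — FAILS
x = -100: LHS = |(-100) - 3| = |-103| = 103; 103 ≤ -2 — FAILS

Answer: No, fails for both x = 100 and x = -100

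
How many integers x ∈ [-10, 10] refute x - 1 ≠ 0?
Counterexamples in [-10, 10]: {1}.

Counting them gives 1 values.

Answer: 1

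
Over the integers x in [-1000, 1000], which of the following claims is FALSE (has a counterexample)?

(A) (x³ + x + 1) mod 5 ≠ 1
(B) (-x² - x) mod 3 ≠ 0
(A) x = 0: LHS = (0³ + 0 + 1) mod 5 = 1 mod 5 = 1; 1 ≠ 1 — FAILS
(B) x = 0: LHS = (-0² - 0) mod 3 = 0 mod 3 = 0; 0 ≠ 0 — FAILS

Answer: Both A and B are false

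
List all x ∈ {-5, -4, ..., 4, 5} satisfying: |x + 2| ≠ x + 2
Holds for: {-5, -4, -3}
Fails for: {-2, -1, 0, 1, 2, 3, 4, 5}

Answer: {-5, -4, -3}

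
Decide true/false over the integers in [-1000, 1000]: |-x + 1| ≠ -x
Over all integers in [-1000, 1000], LHS − RHS is always positive; it is smallest at x = 0, where it equals 1:
x = 0: LHS = |-0 + 1| = |1| = 1, RHS = -0 = 0; 1 ≠ 0 — holds
At the ends of the range:
x = -1000: LHS = |-(-1000) + 1| = |1001| = 1001, RHS = -(-1000) = 1000; 1001 ≠ 1000 — holds
x = 1000: LHS = |-1000 + 1| = |-999| = 999; 999 ≠ -1000 — holds
Hence LHS − RHS is never 0, i.e. the two sides are never equal, so the relation holds for every integer in [-1000, 1000].

No counterexample exists.

Answer: True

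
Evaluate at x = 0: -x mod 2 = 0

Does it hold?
x = 0: LHS = (-0) mod 2 = 0 mod 2 = 0; 0 = 0 — holds

The relation is satisfied at x = 0.

Answer: Yes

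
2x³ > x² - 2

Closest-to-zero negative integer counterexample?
Testing negative integers from -1 downward:
x = -1: LHS = 2·(-1)³ = -2, RHS = (-1)² - 2 = -1; -2 > -1 — FAILS  ← closest negative counterexample to 0

Answer: x = -1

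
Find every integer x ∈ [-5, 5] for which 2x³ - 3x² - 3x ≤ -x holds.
Holds for: {-5, -4, -3, -2, -1, 0, 1, 2}
Fails for: {3, 4, 5}

Answer: {-5, -4, -3, -2, -1, 0, 1, 2}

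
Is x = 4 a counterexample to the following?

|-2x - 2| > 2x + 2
Substitute x = 4 into the relation:
x = 4: LHS = |-2·4 - 2| = |-10| = 10, RHS = 2·4 + 2 = 10; 10 > 10 — FAILS

Since the claim fails at x = 4, this value is a counterexample.

Answer: Yes, x = 4 is a counterexample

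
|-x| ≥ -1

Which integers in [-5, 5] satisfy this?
An absolute value is never negative, so the left side is ≥ 0 for every x, while the right side is -1. Tightest case in [-5, 5] is x = 0:
x = 0: LHS = |-0| = |0| = 0; 0 ≥ -1 — holds
Hence LHS − RHS is never negative, i.e. LHS ≥ RHS throughout, so the relation holds for every integer in [-5, 5].

Answer: All integers in [-5, 5]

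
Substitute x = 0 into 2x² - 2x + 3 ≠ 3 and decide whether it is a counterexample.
Substitute x = 0 into the relation:
x = 0: LHS = 2·0² - 2·0 + 3 = 3; 3 ≠ 3 — FAILS

Since the claim fails at x = 0, this value is a counterexample.

Answer: Yes, x = 0 is a counterexample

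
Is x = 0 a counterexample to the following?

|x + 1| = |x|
Substitute x = 0 into the relation:
x = 0: LHS = |0 + 1| = |1| = 1, RHS = |0| = 0; 1 = 0 — FAILS

Since the claim fails at x = 0, this value is a counterexample.

Answer: Yes, x = 0 is a counterexample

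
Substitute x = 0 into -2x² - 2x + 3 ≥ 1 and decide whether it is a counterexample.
Substitute x = 0 into the relation:
x = 0: LHS = -2·0² - 2·0 + 3 = 3; 3 ≥ 1 — holds

The claim holds here, so x = 0 is not a counterexample. (A counterexample exists elsewhere, e.g. x = 1.)

Answer: No, x = 0 is not a counterexample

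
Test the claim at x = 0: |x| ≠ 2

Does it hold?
x = 0: LHS = |0| = 0; 0 ≠ 2 — holds

The relation is satisfied at x = 0.

Answer: Yes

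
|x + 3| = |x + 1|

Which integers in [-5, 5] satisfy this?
Holds for: {-2}
Fails for: {-5, -4, -3, -1, 0, 1, 2, 3, 4, 5}

Answer: {-2}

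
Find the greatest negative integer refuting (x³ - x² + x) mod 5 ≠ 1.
Testing negative integers from -1 downward:
x = -1: LHS = ((-1)³ - (-1)² + (-1)) mod 5 = (-3) mod 5 = 2; 2 ≠ 1 — holds
x = -2: LHS = ((-2)³ - (-2)² + (-2)) mod 5 = (-14) mod 5 = 1; 1 ≠ 1 — FAILS  ← closest negative counterexample to 0

Answer: x = -2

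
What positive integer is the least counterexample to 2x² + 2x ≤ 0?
Testing positive integers:
x = 1: LHS = 2·1² + 2·1 = 4; 4 ≤ 0 — FAILS  ← smallest positive counterexample

Answer: x = 1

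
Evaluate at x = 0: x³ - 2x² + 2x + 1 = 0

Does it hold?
x = 0: LHS = 0³ - 2·0² + 2·0 + 1 = 1; 1 = 0 — FAILS

The relation fails at x = 0, so x = 0 is a counterexample.

Answer: No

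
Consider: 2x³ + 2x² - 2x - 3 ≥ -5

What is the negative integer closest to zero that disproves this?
Testing negative integers from -1 downward:
x = -1: LHS = 2·(-1)³ + 2·(-1)² - 2·(-1) - 3 = -1; -1 ≥ -5 — holds
x = -2: LHS = 2·(-2)³ + 2·(-2)² - 2·(-2) - 3 = -7; -7 ≥ -5 — FAILS  ← closest negative counterexample to 0

Answer: x = -2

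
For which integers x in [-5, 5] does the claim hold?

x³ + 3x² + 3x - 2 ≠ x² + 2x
Track d = LHS − RHS over the integers in [-5, 5]. Equality would need d = 0, but d changes sign only between consecutive integers, jumping over 0:
x = 0: LHS = 0³ + 3·0² + 3·0 - 2 = -2, RHS = 0² + 2·0 = 0; -2 ≠ 0 — holds  (d = -2)
x = 1: LHS = 1³ + 3·1² + 3·1 - 2 = 5, RHS = 1² + 2·1 = 3; 5 ≠ 3 — holds  (d = 2)
Away from these crossings d keeps a constant sign, and checking every integer in [-5, 5] confirms d ≠ 0 throughout. Hence the two sides are never equal, so the relation holds for every integer in [-5, 5].

Answer: All integers in [-5, 5]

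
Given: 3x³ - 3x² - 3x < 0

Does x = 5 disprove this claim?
Substitute x = 5 into the relation:
x = 5: LHS = 3·5³ - 3·5² - 3·5 = 285; 285 < 0 — FAILS

Since the claim fails at x = 5, this value is a counterexample.

Answer: Yes, x = 5 is a counterexample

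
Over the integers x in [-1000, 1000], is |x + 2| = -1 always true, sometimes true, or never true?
An absolute value is never negative, so the left side is ≥ 0 for every x, while the right side is -1. Tightest case in [-1000, 1000] is x = -2:
x = -2: LHS = |(-2) + 2| = |0| = 0; 0 = -1 — FAILS
Hence LHS − RHS is never 0, i.e. the two sides are never equal, so the claimed relation (=) fails for every integer in [-1000, 1000].

No integer in the range satisfies it.

Answer: Never true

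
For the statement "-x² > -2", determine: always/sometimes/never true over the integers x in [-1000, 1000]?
Holds at x = 0: LHS = -0² = 0; 0 > -2 — holds
Fails at x = 2: LHS = -2² = -4; -4 > -2 — FAILS
It is satisfied by some integers in the range but not all.

Answer: Sometimes true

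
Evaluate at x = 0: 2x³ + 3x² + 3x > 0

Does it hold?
x = 0: LHS = 2·0³ + 3·0² + 3·0 = 0; 0 > 0 — FAILS

The relation fails at x = 0, so x = 0 is a counterexample.

Answer: No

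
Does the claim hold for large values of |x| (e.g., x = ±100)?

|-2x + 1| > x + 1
x = 100: LHS = |-2·100 + 1| = |-199| = 199, RHS = 100 + 1 = 101; 199 > 101 — holds
x = -100: LHS = |-2·(-100) + 1| = |201| = 201, RHS = (-100) + 1 = -99; 201 > -99 — holds

Answer: Yes, holds for both x = 100 and x = -100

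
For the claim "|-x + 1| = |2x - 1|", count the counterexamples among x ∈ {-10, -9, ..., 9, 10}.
Counterexamples in [-10, 10]: {-10, -9, -8, -7, -6, -5, -4, -3, -2, -1, 1, 2, 3, 4, 5, 6, 7, 8, 9, 10}.

Counting them gives 20 values.

Answer: 20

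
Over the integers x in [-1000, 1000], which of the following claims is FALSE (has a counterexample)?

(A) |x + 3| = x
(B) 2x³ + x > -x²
(A) x = 0: LHS = |0 + 3| = |3| = 3; 3 = 0 — FAILS
(B) x = 0: LHS = 2·0³ + 0 = 0, RHS = -0² = 0; 0 > 0 — FAILS

Answer: Both A and B are false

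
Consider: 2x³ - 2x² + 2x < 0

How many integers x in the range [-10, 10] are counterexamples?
Counterexamples in [-10, 10]: {0, 1, 2, 3, 4, 5, 6, 7, 8, 9, 10}.

Counting them gives 11 values.

Answer: 11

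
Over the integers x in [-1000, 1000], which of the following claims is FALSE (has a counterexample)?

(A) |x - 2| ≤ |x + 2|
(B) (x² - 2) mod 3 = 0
(A) x = -1: LHS = |(-1) - 2| = |-3| = 3, RHS = |(-1) + 2| = |1| = 1; 3 ≤ 1 — FAILS
(B) x = 0: LHS = (0² - 2) mod 3 = (-2) mod 3 = 1; 1 = 0 — FAILS

Answer: Both A and B are false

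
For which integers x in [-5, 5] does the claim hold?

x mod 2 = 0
Holds for: {-4, -2, 0, 2, 4}
Fails for: {-5, -3, -1, 1, 3, 5}

Answer: {-4, -2, 0, 2, 4}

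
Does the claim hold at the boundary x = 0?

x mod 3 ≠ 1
x = 0: LHS = 0 mod 3 = 0; 0 ≠ 1 — holds

The relation is satisfied at x = 0.

Answer: Yes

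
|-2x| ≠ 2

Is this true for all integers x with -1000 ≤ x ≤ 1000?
The claim fails at x = 1:
x = 1: LHS = |-2·1| = |-2| = 2; 2 ≠ 2 — FAILS

Because a single integer refutes it, the statement is false.

Answer: False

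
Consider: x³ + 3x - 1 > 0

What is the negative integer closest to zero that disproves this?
Testing negative integers from -1 downward:
x = -1: LHS = (-1)³ + 3·(-1) - 1 = -5; -5 > 0 — FAILS  ← closest negative counterexample to 0

Answer: x = -1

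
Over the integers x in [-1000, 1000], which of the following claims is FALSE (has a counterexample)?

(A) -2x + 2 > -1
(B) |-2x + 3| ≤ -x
(A) x = 2: LHS = -2·2 + 2 = -2; -2 > -1 — FAILS
(B) x = 0: LHS = |-2·0 + 3| = |3| = 3, RHS = -0 = 0; 3 ≤ 0 — FAILS

Answer: Both A and B are false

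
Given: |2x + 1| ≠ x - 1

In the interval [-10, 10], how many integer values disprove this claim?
Over all integers in [-10, 10], LHS − RHS is always positive; it is smallest at x = 0, where it equals 2:
x = 0: LHS = |2·0 + 1| = |1| = 1, RHS = 0 - 1 = -1; 1 ≠ -1 — holds
At the ends of the range:
x = -10: LHS = |2·(-10) + 1| = |-19| = 19, RHS = (-10) - 1 = -11; 19 ≠ -11 — holds
x = 10: LHS = |2·10 + 1| = |21| = 21, RHS = 10 - 1 = 9; 21 ≠ 9 — holds
Hence LHS − RHS is never 0, i.e. the two sides are never equal, so the relation holds for every integer in [-10, 10].

No counterexample appears in that range.

Answer: 0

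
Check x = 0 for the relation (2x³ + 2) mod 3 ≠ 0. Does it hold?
x = 0: LHS = (2·0³ + 2) mod 3 = 2 mod 3 = 2; 2 ≠ 0 — holds

The relation is satisfied at x = 0.

Answer: Yes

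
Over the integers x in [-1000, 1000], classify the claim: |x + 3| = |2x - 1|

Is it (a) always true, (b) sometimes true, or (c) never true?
Holds at x = 4: LHS = |4 + 3| = |7| = 7, RHS = |2·4 - 1| = |7| = 7; 7 = 7 — holds
Fails at x = 0: LHS = |0 + 3| = |3| = 3, RHS = |2·0 - 1| = |-1| = 1; 3 = 1 — FAILS
It is satisfied by some integers in the range but not all.

Answer: Sometimes true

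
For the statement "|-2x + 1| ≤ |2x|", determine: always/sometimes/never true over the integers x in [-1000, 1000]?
Holds at x = 1: LHS = |-2·1 + 1| = |-1| = 1, RHS = |2·1| = |2| = 2; 1 ≤ 2 — holds
Fails at x = 0: LHS = |-2·0 + 1| = |1| = 1, RHS = |2·0| = |0| = 0; 1 ≤ 0 — FAILS
It is satisfied by some integers in the range but not all.

Answer: Sometimes true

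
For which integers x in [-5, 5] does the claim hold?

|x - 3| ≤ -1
An absolute value is never negative, so the left side is ≥ 0 for every x, while the right side is -1. Tightest case in [-5, 5] is x = 3:
x = 3: LHS = |3 - 3| = |0| = 0; 0 ≤ -1 — FAILS
Hence LHS − RHS is never zero or negative, i.e. LHS > RHS throughout, so the claimed relation (≤) fails for every integer in [-5, 5].

Answer: None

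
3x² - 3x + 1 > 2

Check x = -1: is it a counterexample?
Substitute x = -1 into the relation:
x = -1: LHS = 3·(-1)² - 3·(-1) + 1 = 7; 7 > 2 — holds

The claim holds here, so x = -1 is not a counterexample. (A counterexample exists elsewhere, e.g. x = 0.)

Answer: No, x = -1 is not a counterexample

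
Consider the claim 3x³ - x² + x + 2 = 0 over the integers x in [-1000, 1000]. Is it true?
The claim fails at x = 0:
x = 0: LHS = 3·0³ - 0² + 0 + 2 = 2; 2 = 0 — FAILS

Because a single integer refutes it, the statement is false.

Answer: False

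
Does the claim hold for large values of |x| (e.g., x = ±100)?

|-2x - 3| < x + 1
x = 100: LHS = |-2·100 - 3| = |-203| = 203, RHS = 100 + 1 = 101; 203 < 101 — FAILS
x = -100: LHS = |-2·(-100) - 3| = |197| = 197, RHS = (-100) + 1 = -99; 197 < -99 — FAILS

Answer: No, fails for both x = 100 and x = -100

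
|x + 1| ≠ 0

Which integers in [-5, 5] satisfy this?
Holds for: {-5, -4, -3, -2, 0, 1, 2, 3, 4, 5}
Fails for: {-1}

Answer: {-5, -4, -3, -2, 0, 1, 2, 3, 4, 5}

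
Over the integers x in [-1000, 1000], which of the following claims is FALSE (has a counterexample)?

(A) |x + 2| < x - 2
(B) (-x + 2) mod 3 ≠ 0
(A) x = 0: LHS = |0 + 2| = |2| = 2, RHS = 0 - 2 = -2; 2 < -2 — FAILS
(B) x = -1: LHS = (-(-1) + 2) mod 3 = 3 mod 3 = 0; 0 ≠ 0 — FAILS

Answer: Both A and B are false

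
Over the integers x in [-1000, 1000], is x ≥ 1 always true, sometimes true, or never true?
Holds at x = 1: 1 ≥ 1 — holds
Fails at x = 0: 0 ≥ 1 — FAILS
It is satisfied by some integers in the range but not all.

Answer: Sometimes true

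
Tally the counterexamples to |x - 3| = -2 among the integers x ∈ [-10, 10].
Counterexamples in [-10, 10]: {-10, -9, -8, -7, -6, -5, -4, -3, -2, -1, 0, 1, 2, 3, 4, 5, 6, 7, 8, 9, 10}.

Counting them gives 21 values.

Answer: 21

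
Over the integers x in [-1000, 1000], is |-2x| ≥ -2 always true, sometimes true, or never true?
An absolute value is never negative, so the left side is ≥ 0 for every x, while the right side is -2. Tightest case in [-1000, 1000] is x = 0:
x = 0: LHS = |-2·0| = |0| = 0; 0 ≥ -2 — holds
Hence LHS − RHS is never negative, i.e. LHS ≥ RHS throughout, so the relation holds for every integer in [-1000, 1000].

No counterexample exists.

Answer: Always true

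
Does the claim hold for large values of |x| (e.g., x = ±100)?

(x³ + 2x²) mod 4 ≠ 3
x = 100: LHS = (100³ + 2·100²) mod 4 = 1020000 mod 4 = 0; 0 ≠ 3 — holds
x = -100: LHS = ((-100)³ + 2·(-100)²) mod 4 = (-980000) mod 4 = 0; 0 ≠ 3 — holds

Answer: Yes, holds for both x = 100 and x = -100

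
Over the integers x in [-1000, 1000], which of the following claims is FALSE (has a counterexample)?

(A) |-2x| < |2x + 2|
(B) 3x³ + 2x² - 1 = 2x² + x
(A) x = -1: LHS = |-2·(-1)| = |2| = 2, RHS = |2·(-1) + 2| = |0| = 0; 2 < 0 — FAILS
(B) x = 0: LHS = 3·0³ + 2·0² - 1 = -1, RHS = 2·0² + 0 = 0; -1 = 0 — FAILS

Answer: Both A and B are false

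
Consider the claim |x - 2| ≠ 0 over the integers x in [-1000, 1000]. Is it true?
The claim fails at x = 2:
x = 2: LHS = |2 - 2| = |0| = 0; 0 ≠ 0 — FAILS

Because a single integer refutes it, the statement is false.

Answer: False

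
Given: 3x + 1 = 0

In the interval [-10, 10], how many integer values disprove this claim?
Counterexamples in [-10, 10]: {-10, -9, -8, -7, -6, -5, -4, -3, -2, -1, 0, 1, 2, 3, 4, 5, 6, 7, 8, 9, 10}.

Counting them gives 21 values.

Answer: 21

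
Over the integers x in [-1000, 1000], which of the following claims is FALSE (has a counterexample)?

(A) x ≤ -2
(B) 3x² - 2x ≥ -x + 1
(A) x = 0: 0 ≤ -2 — FAILS
(B) x = 0: LHS = 3·0² - 2·0 = 0, RHS = -0 + 1 = 1; 0 ≥ 1 — FAILS

Answer: Both A and B are false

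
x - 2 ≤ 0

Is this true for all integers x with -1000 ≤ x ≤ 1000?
The claim fails at x = 3:
x = 3: LHS = 3 - 2 = 1; 1 ≤ 0 — FAILS

Because a single integer refutes it, the statement is false.

Answer: False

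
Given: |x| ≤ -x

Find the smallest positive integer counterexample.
Testing positive integers:
x = 1: LHS = |1| = 1; 1 ≤ -1 — FAILS  ← smallest positive counterexample

Answer: x = 1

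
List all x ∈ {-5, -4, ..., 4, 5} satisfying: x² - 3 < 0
Holds for: {-1, 0, 1}
Fails for: {-5, -4, -3, -2, 2, 3, 4, 5}

Answer: {-1, 0, 1}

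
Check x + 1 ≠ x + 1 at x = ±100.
x = 100: LHS = 100 + 1 = 101, RHS = 100 + 1 = 101; 101 ≠ 101 — FAILS
x = -100: LHS = (-100) + 1 = -99, RHS = (-100) + 1 = -99; -99 ≠ -99 — FAILS

Answer: No, fails for both x = 100 and x = -100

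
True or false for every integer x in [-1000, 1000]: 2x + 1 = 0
The claim fails at x = 0:
x = 0: LHS = 2·0 + 1 = 1; 1 = 0 — FAILS

Because a single integer refutes it, the statement is false.

Answer: False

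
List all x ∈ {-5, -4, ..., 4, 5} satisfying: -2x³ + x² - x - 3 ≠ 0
Track d = LHS − RHS over the integers in [-5, 5]. Equality would need d = 0, but d changes sign only between consecutive integers, jumping over 0:
x = -1: LHS = -2·(-1)³ + (-1)² - (-1) - 3 = 1; 1 ≠ 0 — holds  (d = 1)
x = 0: LHS = -2·0³ + 0² - 0 - 3 = -3; -3 ≠ 0 — holds  (d = -3)
Away from these crossings d keeps a constant sign, and checking every integer in [-5, 5] confirms d ≠ 0 throughout. Hence the two sides are never equal, so the relation holds for every integer in [-5, 5].

Answer: All integers in [-5, 5]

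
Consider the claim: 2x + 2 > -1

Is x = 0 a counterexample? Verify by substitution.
Substitute x = 0 into the relation:
x = 0: LHS = 2·0 + 2 = 2; 2 > -1 — holds

The claim holds here, so x = 0 is not a counterexample. (A counterexample exists elsewhere, e.g. x = -2.)

Answer: No, x = 0 is not a counterexample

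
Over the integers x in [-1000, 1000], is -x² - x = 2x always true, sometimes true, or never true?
Holds at x = 0: LHS = -0² - 0 = 0, RHS = 2·0 = 0; 0 = 0 — holds
Fails at x = 1: LHS = -1² - 1 = -2, RHS = 2·1 = 2; -2 = 2 — FAILS
It is satisfied by some integers in the range but not all.

Answer: Sometimes true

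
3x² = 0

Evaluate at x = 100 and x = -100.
x = 100: LHS = 3·100² = 30000; 30000 = 0 — FAILS
x = -100: LHS = 3·(-100)² = 30000; 30000 = 0 — FAILS

Answer: No, fails for both x = 100 and x = -100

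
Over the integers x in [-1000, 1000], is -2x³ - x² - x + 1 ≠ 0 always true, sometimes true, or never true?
Track d = LHS − RHS over the integers in [-1000, 1000]. Equality would need d = 0, but d changes sign only between consecutive integers, jumping over 0:
x = 0: LHS = -2·0³ - 0² - 0 + 1 = 1; 1 ≠ 0 — holds  (d = 1)
x = 1: LHS = -2·1³ - 1² - 1 + 1 = -3; -3 ≠ 0 — holds  (d = -3)
Away from these crossings d keeps a constant sign, and checking every integer in [-1000, 1000] confirms d ≠ 0 throughout. Hence the two sides are never equal, so the relation holds for every integer in [-1000, 1000].

No counterexample exists.

Answer: Always true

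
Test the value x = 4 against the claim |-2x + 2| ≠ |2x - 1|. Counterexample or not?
Substitute x = 4 into the relation:
x = 4: LHS = |-2·4 + 2| = |-6| = 6, RHS = |2·4 - 1| = |7| = 7; 6 ≠ 7 — holds

The relation holds at x = 4, so it is not a counterexample.

Answer: No, x = 4 is not a counterexample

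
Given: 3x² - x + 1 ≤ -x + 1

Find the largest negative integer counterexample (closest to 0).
Testing negative integers from -1 downward:
x = -1: LHS = 3·(-1)² - (-1) + 1 = 5, RHS = -(-1) + 1 = 2; 5 ≤ 2 — FAILS  ← closest negative counterexample to 0

Answer: x = -1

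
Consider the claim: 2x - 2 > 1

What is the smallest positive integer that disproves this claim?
Testing positive integers:
x = 1: LHS = 2·1 - 2 = 0; 0 > 1 — FAILS  ← smallest positive counterexample

Answer: x = 1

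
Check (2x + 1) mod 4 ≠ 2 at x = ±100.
x = 100: LHS = (2·100 + 1) mod 4 = 201 mod 4 = 1; 1 ≠ 2 — holds
x = -100: LHS = (2·(-100) + 1) mod 4 = (-199) mod 4 = 1; 1 ≠ 2 — holds

Answer: Yes, holds for both x = 100 and x = -100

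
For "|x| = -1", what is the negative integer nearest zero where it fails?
Testing negative integers from -1 downward:
x = -1: LHS = |-1| = 1; 1 = -1 — FAILS  ← closest negative counterexample to 0

Answer: x = -1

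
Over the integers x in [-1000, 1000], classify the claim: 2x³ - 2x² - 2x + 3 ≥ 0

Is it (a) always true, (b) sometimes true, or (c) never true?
Holds at x = 0: LHS = 2·0³ - 2·0² - 2·0 + 3 = 3; 3 ≥ 0 — holds
Fails at x = -2: LHS = 2·(-2)³ - 2·(-2)² - 2·(-2) + 3 = -17; -17 ≥ 0 — FAILS
It is satisfied by some integers in the range but not all.

Answer: Sometimes true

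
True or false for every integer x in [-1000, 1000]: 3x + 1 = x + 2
The claim fails at x = 0:
x = 0: LHS = 3·0 + 1 = 1, RHS = 0 + 2 = 2; 1 = 2 — FAILS

Because a single integer refutes it, the statement is false.

Answer: False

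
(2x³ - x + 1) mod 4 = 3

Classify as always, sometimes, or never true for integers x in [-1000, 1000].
Holds at x = 2: LHS = (2·2³ - 2 + 1) mod 4 = 15 mod 4 = 3; 3 = 3 — holds
Fails at x = 0: LHS = (2·0³ - 0 + 1) mod 4 = 1 mod 4 = 1; 1 = 3 — FAILS
It is satisfied by some integers in the range but not all.

Answer: Sometimes true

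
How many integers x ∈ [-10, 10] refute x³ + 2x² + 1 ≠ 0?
Track d = LHS − RHS over the integers in [-10, 10]. Equality would need d = 0, but d changes sign only between consecutive integers, jumping over 0:
x = -3: LHS = (-3)³ + 2·(-3)² + 1 = -8; -8 ≠ 0 — holds  (d = -8)
x = -2: LHS = (-2)³ + 2·(-2)² + 1 = 1; 1 ≠ 0 — holds  (d = 1)
Away from these crossings d keeps a constant sign, and checking every integer in [-10, 10] confirms d ≠ 0 throughout. Hence the two sides are never equal, so the relation holds for every integer in [-10, 10].

No counterexample appears in that range.

Answer: 0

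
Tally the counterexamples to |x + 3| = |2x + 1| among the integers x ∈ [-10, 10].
Counterexamples in [-10, 10]: {-10, -9, -8, -7, -6, -5, -4, -3, -2, -1, 0, 1, 3, 4, 5, 6, 7, 8, 9, 10}.

Counting them gives 20 values.

Answer: 20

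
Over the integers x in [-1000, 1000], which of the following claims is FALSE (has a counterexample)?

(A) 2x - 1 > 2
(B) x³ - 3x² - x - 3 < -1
(A) x = 0: LHS = 2·0 - 1 = -1; -1 > 2 — FAILS
(B) x = 4: LHS = 4³ - 3·4² - 4 - 3 = 9; 9 < -1 — FAILS

Answer: Both A and B are false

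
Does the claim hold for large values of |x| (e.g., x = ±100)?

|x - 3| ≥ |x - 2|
x = 100: LHS = |100 - 3| = |97| = 97, RHS = |100 - 2| = |98| = 98; 97 ≥ 98 — FAILS
x = -100: LHS = |(-100) - 3| = |-103| = 103, RHS = |(-100) - 2| = |-102| = 102; 103 ≥ 102 — holds

Answer: Partially: fails for x = 100, holds for x = -100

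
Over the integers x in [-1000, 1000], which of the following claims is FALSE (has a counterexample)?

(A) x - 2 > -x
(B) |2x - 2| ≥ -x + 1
(A) x = 0: LHS = 0 - 2 = -2, RHS = -0 = 0; -2 > 0 — FAILS

(B) Over all integers in [-1000, 1000], LHS − RHS is smallest at x = 1, where it equals 0:
x = 1: LHS = |2·1 - 2| = |0| = 0, RHS = -1 + 1 = 0; 0 ≥ 0 — holds
At the ends of the range:
x = -1000: LHS = |2·(-1000) - 2| = |-2002| = 2002, RHS = -(-1000) + 1 = 1001; 2002 ≥ 1001 — holds
x = 1000: LHS = |2·1000 - 2| = |1998| = 1998, RHS = -1000 + 1 = -999; 1998 ≥ -999 — holds
Hence LHS − RHS is never negative, i.e. LHS ≥ RHS throughout, so the relation holds for every integer in [-1000, 1000].

Only (A) has a counterexample.

Answer: A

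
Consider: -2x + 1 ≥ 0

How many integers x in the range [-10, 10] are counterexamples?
Counterexamples in [-10, 10]: {1, 2, 3, 4, 5, 6, 7, 8, 9, 10}.

Counting them gives 10 values.

Answer: 10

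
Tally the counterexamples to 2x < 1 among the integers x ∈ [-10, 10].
Counterexamples in [-10, 10]: {1, 2, 3, 4, 5, 6, 7, 8, 9, 10}.

Counting them gives 10 values.

Answer: 10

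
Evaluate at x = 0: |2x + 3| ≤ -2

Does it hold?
x = 0: LHS = |2·0 + 3| = |3| = 3; 3 ≤ -2 — FAILS

The relation fails at x = 0, so x = 0 is a counterexample.

Answer: No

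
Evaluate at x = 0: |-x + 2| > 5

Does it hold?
x = 0: LHS = |-0 + 2| = |2| = 2; 2 > 5 — FAILS

The relation fails at x = 0, so x = 0 is a counterexample.

Answer: No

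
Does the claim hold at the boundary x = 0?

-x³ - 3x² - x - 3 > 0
x = 0: LHS = -0³ - 3·0² - 0 - 3 = -3; -3 > 0 — FAILS

The relation fails at x = 0, so x = 0 is a counterexample.

Answer: No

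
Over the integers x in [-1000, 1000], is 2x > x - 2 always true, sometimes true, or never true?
Holds at x = 0: LHS = 2·0 = 0, RHS = 0 - 2 = -2; 0 > -2 — holds
Fails at x = -2: LHS = 2·(-2) = -4, RHS = (-2) - 2 = -4; -4 > -4 — FAILS
It is satisfied by some integers in the range but not all.

Answer: Sometimes true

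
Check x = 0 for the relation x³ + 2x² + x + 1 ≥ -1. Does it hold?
x = 0: LHS = 0³ + 2·0² + 0 + 1 = 1; 1 ≥ -1 — holds

The relation is satisfied at x = 0.

Answer: Yes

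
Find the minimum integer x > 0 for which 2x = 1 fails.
Testing positive integers:
x = 1: LHS = 2·1 = 2; 2 = 1 — FAILS  ← smallest positive counterexample

Answer: x = 1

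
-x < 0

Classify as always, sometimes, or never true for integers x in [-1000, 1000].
Holds at x = 1: -1 < 0 — holds
Fails at x = 0: LHS = -0 = 0; 0 < 0 — FAILS
It is satisfied by some integers in the range but not all.

Answer: Sometimes true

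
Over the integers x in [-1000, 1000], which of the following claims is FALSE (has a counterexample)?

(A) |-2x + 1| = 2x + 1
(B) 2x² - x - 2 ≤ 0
(A) x = 1: LHS = |-2·1 + 1| = |-1| = 1, RHS = 2·1 + 1 = 3; 1 = 3 — FAILS
(B) x = -1: LHS = 2·(-1)² - (-1) - 2 = 1; 1 ≤ 0 — FAILS

Answer: Both A and B are false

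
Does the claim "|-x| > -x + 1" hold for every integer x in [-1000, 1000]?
The claim fails at x = 0:
x = 0: LHS = |-0| = |0| = 0, RHS = -0 + 1 = 1; 0 > 1 — FAILS

Because a single integer refutes it, the statement is false.

Answer: False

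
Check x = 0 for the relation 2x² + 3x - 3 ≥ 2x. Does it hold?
x = 0: LHS = 2·0² + 3·0 - 3 = -3, RHS = 2·0 = 0; -3 ≥ 0 — FAILS

The relation fails at x = 0, so x = 0 is a counterexample.

Answer: No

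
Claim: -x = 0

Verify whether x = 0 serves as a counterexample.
Substitute x = 0 into the relation:
x = 0: LHS = -0 = 0; 0 = 0 — holds

The claim holds here, so x = 0 is not a counterexample. (A counterexample exists elsewhere, e.g. x = 1.)

Answer: No, x = 0 is not a counterexample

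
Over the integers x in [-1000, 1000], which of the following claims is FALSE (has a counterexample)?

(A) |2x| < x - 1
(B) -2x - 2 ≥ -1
(A) x = 0: LHS = |2·0| = |0| = 0, RHS = 0 - 1 = -1; 0 < -1 — FAILS
(B) x = 0: LHS = -2·0 - 2 = -2; -2 ≥ -1 — FAILS

Answer: Both A and B are false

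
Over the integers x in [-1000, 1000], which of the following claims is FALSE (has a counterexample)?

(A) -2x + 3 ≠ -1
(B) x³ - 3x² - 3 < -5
(A) x = 2: LHS = -2·2 + 3 = -1; -1 ≠ -1 — FAILS
(B) x = 0: LHS = 0³ - 3·0² - 3 = -3; -3 < -5 — FAILS

Answer: Both A and B are false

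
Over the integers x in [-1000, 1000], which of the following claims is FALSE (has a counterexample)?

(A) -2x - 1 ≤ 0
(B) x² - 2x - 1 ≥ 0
(A) x = -1: LHS = -2·(-1) - 1 = 1; 1 ≤ 0 — FAILS
(B) x = 0: LHS = 0² - 2·0 - 1 = -1; -1 ≥ 0 — FAILS

Answer: Both A and B are false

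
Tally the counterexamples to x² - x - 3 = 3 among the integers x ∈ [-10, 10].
Counterexamples in [-10, 10]: {-10, -9, -8, -7, -6, -5, -4, -3, -1, 0, 1, 2, 4, 5, 6, 7, 8, 9, 10}.

Counting them gives 19 values.

Answer: 19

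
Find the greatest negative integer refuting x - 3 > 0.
Testing negative integers from -1 downward:
x = -1: LHS = (-1) - 3 = -4; -4 > 0 — FAILS  ← closest negative counterexample to 0

Answer: x = -1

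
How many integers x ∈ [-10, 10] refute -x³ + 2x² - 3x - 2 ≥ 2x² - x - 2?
Counterexamples in [-10, 10]: {1, 2, 3, 4, 5, 6, 7, 8, 9, 10}.

Counting them gives 10 values.

Answer: 10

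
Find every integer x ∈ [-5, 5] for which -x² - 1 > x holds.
Over all integers in [-5, 5], LHS − RHS is largest at x = 0, where it equals -1:
x = 0: LHS = -0² - 1 = -1; -1 > 0 — FAILS
At the ends of the range:
x = -5: LHS = -(-5)² - 1 = -26; -26 > -5 — FAILS
x = 5: LHS = -5² - 1 = -26; -26 > 5 — FAILS
Hence LHS − RHS is never positive, i.e. LHS ≤ RHS throughout, so the claimed relation (>) fails for every integer in [-5, 5].

Answer: None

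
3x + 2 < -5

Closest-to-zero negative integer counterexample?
Testing negative integers from -1 downward:
x = -1: LHS = 3·(-1) + 2 = -1; -1 < -5 — FAILS  ← closest negative counterexample to 0

Answer: x = -1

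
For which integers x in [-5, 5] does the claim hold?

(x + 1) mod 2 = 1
Holds for: {-4, -2, 0, 2, 4}
Fails for: {-5, -3, -1, 1, 3, 5}

Answer: {-4, -2, 0, 2, 4}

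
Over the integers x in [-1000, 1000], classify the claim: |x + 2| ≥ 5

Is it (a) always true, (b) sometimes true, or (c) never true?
Holds at x = 3: LHS = |3 + 2| = |5| = 5; 5 ≥ 5 — holds
Fails at x = 0: LHS = |0 + 2| = |2| = 2; 2 ≥ 5 — FAILS
It is satisfied by some integers in the range but not all.

Answer: Sometimes true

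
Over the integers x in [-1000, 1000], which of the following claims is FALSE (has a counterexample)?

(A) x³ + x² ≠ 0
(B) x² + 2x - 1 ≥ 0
(A) x = 0: LHS = 0³ + 0² = 0; 0 ≠ 0 — FAILS
(B) x = 0: LHS = 0² + 2·0 - 1 = -1; -1 ≥ 0 — FAILS

Answer: Both A and B are false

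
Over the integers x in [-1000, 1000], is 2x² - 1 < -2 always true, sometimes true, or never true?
Over all integers in [-1000, 1000], LHS − RHS is smallest at x = 0, where it equals 1:
x = 0: LHS = 2·0² - 1 = -1; -1 < -2 — FAILS
At the ends of the range:
x = -1000: LHS = 2·(-1000)² - 1 = 1999999; 1999999 < -2 — FAILS
x = 1000: LHS = 2·1000² - 1 = 1999999; 1999999 < -2 — FAILS
Hence LHS − RHS is never negative, i.e. LHS ≥ RHS throughout, so the claimed relation (<) fails for every integer in [-1000, 1000].

No integer in the range satisfies it.

Answer: Never true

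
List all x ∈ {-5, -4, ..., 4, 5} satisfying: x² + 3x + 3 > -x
Holds for: {-5, -4, 0, 1, 2, 3, 4, 5}
Fails for: {-3, -2, -1}

Answer: {-5, -4, 0, 1, 2, 3, 4, 5}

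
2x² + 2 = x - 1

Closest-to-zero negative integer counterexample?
Testing negative integers from -1 downward:
x = -1: LHS = 2·(-1)² + 2 = 4, RHS = (-1) - 1 = -2; 4 = -2 — FAILS  ← closest negative counterexample to 0

Answer: x = -1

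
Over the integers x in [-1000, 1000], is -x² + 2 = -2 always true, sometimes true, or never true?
Holds at x = 2: LHS = -2² + 2 = -2; -2 = -2 — holds
Fails at x = 0: LHS = -0² + 2 = 2; 2 = -2 — FAILS
It is satisfied by some integers in the range but not all.

Answer: Sometimes true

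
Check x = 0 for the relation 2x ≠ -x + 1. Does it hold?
x = 0: LHS = 2·0 = 0, RHS = -0 + 1 = 1; 0 ≠ 1 — holds

The relation is satisfied at x = 0.

Answer: Yes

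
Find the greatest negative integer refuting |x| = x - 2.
Testing negative integers from -1 downward:
x = -1: LHS = |-1| = 1, RHS = (-1) - 2 = -3; 1 = -3 — FAILS  ← closest negative counterexample to 0

Answer: x = -1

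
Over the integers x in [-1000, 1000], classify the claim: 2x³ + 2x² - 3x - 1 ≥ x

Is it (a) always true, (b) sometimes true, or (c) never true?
Holds at x = -1: LHS = 2·(-1)³ + 2·(-1)² - 3·(-1) - 1 = 2; 2 ≥ -1 — holds
Fails at x = 0: LHS = 2·0³ + 2·0² - 3·0 - 1 = -1; -1 ≥ 0 — FAILS
It is satisfied by some integers in the range but not all.

Answer: Sometimes true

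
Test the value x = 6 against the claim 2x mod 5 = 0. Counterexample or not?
Substitute x = 6 into the relation:
x = 6: LHS = (2·6) mod 5 = 12 mod 5 = 2; 2 = 0 — FAILS

Since the claim fails at x = 6, this value is a counterexample.

Answer: Yes, x = 6 is a counterexample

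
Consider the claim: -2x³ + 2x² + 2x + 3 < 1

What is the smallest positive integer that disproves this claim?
Testing positive integers:
x = 1: LHS = -2·1³ + 2·1² + 2·1 + 3 = 5; 5 < 1 — FAILS  ← smallest positive counterexample

Answer: x = 1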